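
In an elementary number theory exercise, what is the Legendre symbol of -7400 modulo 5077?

1

(-7400/5077)
  = (2754/5077)    [-7400 ≡ 2754 mod 5077]
  = -(1377/5077)    [5077 ≡ 5 mod 8 ⇒ (2/5077) = -1]
  = -(5077/1377)    [QR: 1377 ≡ 1 mod 4, sign kept]
  = -(946/1377)    [5077 ≡ 946 mod 1377]
  = -(473/1377)    [1377 ≡ 1 mod 8 ⇒ (2/1377) = +1]
  = -(1377/473)    [QR: 473 ≡ 1 mod 4, sign kept]
  = -(431/473)    [1377 ≡ 431 mod 473]
  = -(473/431)    [QR: 473 ≡ 1 mod 4, sign kept]
  = -(42/431)    [473 ≡ 42 mod 431]
  = -(21/431)    [431 ≡ 7 mod 8 ⇒ (2/431) = +1]
  = -(431/21)    [QR: 21 ≡ 1 mod 4, sign kept]
  = -(11/21)    [431 ≡ 11 mod 21]
  = -(21/11)    [QR: 21 ≡ 1 mod 4, sign kept]
  = -(10/11)    [21 ≡ 10 mod 11]
  = (5/11)    [11 ≡ 3 mod 8 ⇒ (2/11) = -1]
  = (11/5)    [QR: 5 ≡ 1 mod 4, sign kept]
  = (1/5)    [11 ≡ 1 mod 5]
  = 1    [(1/5) = 1]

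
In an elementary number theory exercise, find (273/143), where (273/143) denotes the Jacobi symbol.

(273/143)
  = (130/143)    [273 ≡ 130 mod 143]
  = (65/143)    [143 ≡ 7 mod 8 ⇒ (2/143) = +1]
  = (143/65)    [QR: 65 ≡ 1 mod 4, sign kept]
  = (13/65)    [143 ≡ 13 mod 65]
  = (65/13)    [QR: 13 ≡ 1 mod 4, sign kept]
  = (0/13)    [65 ≡ 0 mod 13]
  = 0    [numerator 0, gcd > 1]

0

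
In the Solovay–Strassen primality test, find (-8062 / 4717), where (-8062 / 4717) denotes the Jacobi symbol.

-1

(-8062 / 4717)
  = (1372 / 4717)    [-8062 ≡ 1372 mod 4717]
  = (343 / 4717)    [4717 ≡ 5 mod 8 ⇒ (2 / 4717)^2 = +1]
  = (4717 / 343)    [QR: 4717 ≡ 1 mod 4, sign kept]
  = (258 / 343)    [4717 ≡ 258 mod 343]
  = (129 / 343)    [343 ≡ 7 mod 8 ⇒ (2 / 343) = +1]
  = (343 / 129)    [QR: 129 ≡ 1 mod 4, sign kept]
  = (85 / 129)    [343 ≡ 85 mod 129]
  = (129 / 85)    [QR: 85 ≡ 1 mod 4, sign kept]
  = (44 / 85)    [129 ≡ 44 mod 85]
  = (11 / 85)    [85 ≡ 5 mod 8 ⇒ (2 / 85)^2 = +1]
  = (85 / 11)    [QR: 85 ≡ 1 mod 4, sign kept]
  = (8 / 11)    [85 ≡ 8 mod 11]
  = -(1 / 11)    [11 ≡ 3 mod 8 ⇒ (2 / 11)^3 = -1]
  = -1    [(1 / 11) = 1]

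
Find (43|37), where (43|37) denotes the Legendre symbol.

-1

Reduce the numerator: 43 ≡ 6 (mod 37), so (43|37) = (6|37).
Factor out 2: 6 = 2·3. Since 37 ≡ 5 (mod 8), (2|37) = -1. Now have -(3|37).
37 ≡ 1 (mod 4), so quadratic reciprocity gives (3|37) = (37|3). Reduce: 37 ≡ 1 (mod 3). Now have -(1|3).
(1|3) = 1. Collecting the sign factors: -1.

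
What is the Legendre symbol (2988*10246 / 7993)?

By multiplicativity, (2988·10246 / 7993) = (2988 / 7993)·(10246 / 7993).
First factor (2988 / 7993):
Factor out 2: 2988 = 2^2·747. Since 7993 ≡ 1 (mod 8), (2 / 7993) = +1, and (2 / 7993)^2 = +1. Now have (747 / 7993).
7993 ≡ 1 (mod 4), so quadratic reciprocity gives (747 / 7993) = (7993 / 747). Reduce: 7993 ≡ 523 (mod 747). Now have (523 / 747).
Both 523 ≡ 3 and 747 ≡ 3 (mod 4), so reciprocity gives (523 / 747) = -(747 / 523). Reduce: 747 ≡ 224 (mod 523). Now have -(224 / 523).
Factor out 2: 224 = 2^5·7. Since 523 ≡ 3 (mod 8), (2 / 523) = -1, and (2 / 523)^5 = -1. Now have (7 / 523).
Both 7 ≡ 3 and 523 ≡ 3 (mod 4), so reciprocity gives (7 / 523) = -(523 / 7). Reduce: 523 ≡ 5 (mod 7). Now have -(5 / 7).
5 ≡ 1 (mod 4), so quadratic reciprocity gives (5 / 7) = (7 / 5). Reduce: 7 ≡ 2 (mod 5). Now have -(2 / 5).
Factor out 2: 2 = 2. Since 5 ≡ 5 (mod 8), (2 / 5) = -1. Now have (1 / 5).
(1 / 5) = 1. Collecting the sign factors: 1.
Second factor (10246 / 7993):
Reduce the numerator: 10246 ≡ 2253 (mod 7993), so (10246 / 7993) = (2253 / 7993).
2253 ≡ 1 (mod 4), so quadratic reciprocity gives (2253 / 7993) = (7993 / 2253). Reduce: 7993 ≡ 1234 (mod 2253). Now have (1234 / 2253).
Factor out 2: 1234 = 2·617. Since 2253 ≡ 5 (mod 8), (2 / 2253) = -1. Now have -(617 / 2253).
617 ≡ 1 (mod 4), so quadratic reciprocity gives (617 / 2253) = (2253 / 617). Reduce: 2253 ≡ 402 (mod 617). Now have -(402 / 617).
Factor out 2: 402 = 2·201. Since 617 ≡ 1 (mod 8), (2 / 617) = +1. Now have -(201 / 617).
201 ≡ 1 (mod 4), so quadratic reciprocity gives (201 / 617) = (617 / 201). Reduce: 617 ≡ 14 (mod 201). Now have -(14 / 201).
Factor out 2: 14 = 2·7. Since 201 ≡ 1 (mod 8), (2 / 201) = +1. Now have -(7 / 201).
201 ≡ 1 (mod 4), so quadratic reciprocity gives (7 / 201) = (201 / 7). Reduce: 201 ≡ 5 (mod 7). Now have -(5 / 7).
5 ≡ 1 (mod 4), so quadratic reciprocity gives (5 / 7) = (7 / 5). Reduce: 7 ≡ 2 (mod 5). Now have -(2 / 5).
Factor out 2: 2 = 2. Since 5 ≡ 5 (mod 8), (2 / 5) = -1. Now have (1 / 5).
(1 / 5) = 1. Collecting the sign factors: 1.
Product: (1)·(1) = 1.

1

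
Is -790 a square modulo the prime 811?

Pull out -1: (-790/811) = (-1/811)·(790/811). Since 811 ≡ 3 (mod 4), (-1/811) = -1. Now have -(790/811).
Factor out 2: 790 = 2·395. Since 811 ≡ 3 (mod 8), (2/811) = -1. Now have (395/811).
Both 395 ≡ 3 and 811 ≡ 3 (mod 4), so reciprocity gives (395/811) = -(811/395). Reduce: 811 ≡ 21 (mod 395). Now have -(21/395).
21 ≡ 1 (mod 4), so quadratic reciprocity gives (21/395) = (395/21). Reduce: 395 ≡ 17 (mod 21). Now have -(17/21).
17 ≡ 1 (mod 4), so quadratic reciprocity gives (17/21) = (21/17). Reduce: 21 ≡ 4 (mod 17). Now have -(4/17).
Factor out 2: 4 = 2^2. Since 17 ≡ 1 (mod 8), (2/17) = +1, and (2/17)^2 = +1. Now have -(1/17).
(1/17) = 1. Collecting the sign factors: -1.
The Legendre symbol is -1, so x^2 ≡ -790 (mod 811) has no solution.

no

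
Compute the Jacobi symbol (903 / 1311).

Both 903 ≡ 3 and 1311 ≡ 3 (mod 4), so reciprocity gives (903 / 1311) = -(1311 / 903). Reduce: 1311 ≡ 408 (mod 903). Now have -(408 / 903).
Factor out 2: 408 = 2^3·51. Since 903 ≡ 7 (mod 8), (2 / 903) = +1, and (2 / 903)^3 = +1. Now have -(51 / 903).
Both 51 ≡ 3 and 903 ≡ 3 (mod 4), so reciprocity gives (51 / 903) = -(903 / 51). Reduce: 903 ≡ 36 (mod 51). Now have (36 / 51).
Factor out 2: 36 = 2^2·9. Since 51 ≡ 3 (mod 8), (2 / 51) = -1, and (2 / 51)^2 = +1. Now have (9 / 51).
9 ≡ 1 (mod 4), so quadratic reciprocity gives (9 / 51) = (51 / 9). Reduce: 51 ≡ 6 (mod 9). Now have (6 / 9).
Factor out 2: 6 = 2·3. Since 9 ≡ 1 (mod 8), (2 / 9) = +1. Now have (3 / 9).
9 ≡ 1 (mod 4), so quadratic reciprocity gives (3 / 9) = (9 / 3). Reduce: 9 ≡ 0 (mod 3). Now have (0 / 3).
The numerator is now 0 with denominator 3 > 1: the symbol is 0.

0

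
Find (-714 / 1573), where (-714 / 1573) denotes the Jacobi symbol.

1

(-714 / 1573)
  = (714 / 1573)    [1573 ≡ 1 mod 4 ⇒ (-1 / 1573) = +1]
  = -(357 / 1573)    [1573 ≡ 5 mod 8 ⇒ (2 / 1573) = -1]
  = -(1573 / 357)    [QR: 357 ≡ 1 mod 4, sign kept]
  = -(145 / 357)    [1573 ≡ 145 mod 357]
  = -(357 / 145)    [QR: 145 ≡ 1 mod 4, sign kept]
  = -(67 / 145)    [357 ≡ 67 mod 145]
  = -(145 / 67)    [QR: 145 ≡ 1 mod 4, sign kept]
  = -(11 / 67)    [145 ≡ 11 mod 67]
  = (67 / 11)    [QR: both ≡ 3 mod 4, sign flips]
  = (1 / 11)    [67 ≡ 1 mod 11]
  = 1    [(1 / 11) = 1]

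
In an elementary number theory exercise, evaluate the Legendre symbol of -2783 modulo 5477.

Reduce the numerator: -2783 ≡ 2694 (mod 5477), so (-2783/5477) = (2694/5477).
Factor out 2: 2694 = 2·1347. Since 5477 ≡ 5 (mod 8), (2/5477) = -1. Now have -(1347/5477).
5477 ≡ 1 (mod 4), so quadratic reciprocity gives (1347/5477) = (5477/1347). Reduce: 5477 ≡ 89 (mod 1347). Now have -(89/1347).
89 ≡ 1 (mod 4), so quadratic reciprocity gives (89/1347) = (1347/89). Reduce: 1347 ≡ 12 (mod 89). Now have -(12/89).
Factor out 2: 12 = 2^2·3. Since 89 ≡ 1 (mod 8), (2/89) = +1, and (2/89)^2 = +1. Now have -(3/89).
89 ≡ 1 (mod 4), so quadratic reciprocity gives (3/89) = (89/3). Reduce: 89 ≡ 2 (mod 3). Now have -(2/3).
Factor out 2: 2 = 2. Since 3 ≡ 3 (mod 8), (2/3) = -1. Now have (1/3).
(1/3) = 1. Collecting the sign factors: 1.

1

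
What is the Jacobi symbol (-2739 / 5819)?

Pull out -1: (-2739 / 5819) = (-1 / 5819)·(2739 / 5819). Since 5819 ≡ 3 (mod 4), (-1 / 5819) = -1. Now have -(2739 / 5819).
Both 2739 ≡ 3 and 5819 ≡ 3 (mod 4), so reciprocity gives (2739 / 5819) = -(5819 / 2739). Reduce: 5819 ≡ 341 (mod 2739). Now have (341 / 2739).
341 ≡ 1 (mod 4), so quadratic reciprocity gives (341 / 2739) = (2739 / 341). Reduce: 2739 ≡ 11 (mod 341). Now have (11 / 341).
341 ≡ 1 (mod 4), so quadratic reciprocity gives (11 / 341) = (341 / 11). Reduce: 341 ≡ 0 (mod 11). Now have (0 / 11).
The numerator is now 0 with denominator 11 > 1: the symbol is 0.

0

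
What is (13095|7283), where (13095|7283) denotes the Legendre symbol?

-1

(13095|7283)
  = (5812|7283)    [13095 ≡ 5812 mod 7283]
  = (1453|7283)    [7283 ≡ 3 mod 8 ⇒ (2|7283)^2 = +1]
  = (7283|1453)    [QR: 1453 ≡ 1 mod 4, sign kept]
  = (18|1453)    [7283 ≡ 18 mod 1453]
  = -(9|1453)    [1453 ≡ 5 mod 8 ⇒ (2|1453) = -1]
  = -(1453|9)    [QR: 9 ≡ 1 mod 4, sign kept]
  = -(4|9)    [1453 ≡ 4 mod 9]
  = -(1|9)    [9 ≡ 1 mod 8 ⇒ (2|9)^2 = +1]
  = -1    [(1|9) = 1]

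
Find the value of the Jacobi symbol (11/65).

-1

(11/65)
  = (65/11)    [QR: 65 ≡ 1 mod 4, sign kept]
  = (10/11)    [65 ≡ 10 mod 11]
  = -(5/11)    [11 ≡ 3 mod 8 ⇒ (2/11) = -1]
  = -(11/5)    [QR: 5 ≡ 1 mod 4, sign kept]
  = -(1/5)    [11 ≡ 1 mod 5]
  = -1    [(1/5) = 1]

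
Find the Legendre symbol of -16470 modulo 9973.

-1

Reduce the numerator: -16470 ≡ 3476 (mod 9973), so (-16470 / 9973) = (3476 / 9973).
Factor out 2: 3476 = 2^2·869. Since 9973 ≡ 5 (mod 8), (2 / 9973) = -1, and (2 / 9973)^2 = +1. Now have (869 / 9973).
869 ≡ 1 (mod 4), so quadratic reciprocity gives (869 / 9973) = (9973 / 869). Reduce: 9973 ≡ 414 (mod 869). Now have (414 / 869).
Factor out 2: 414 = 2·207. Since 869 ≡ 5 (mod 8), (2 / 869) = -1. Now have -(207 / 869).
869 ≡ 1 (mod 4), so quadratic reciprocity gives (207 / 869) = (869 / 207). Reduce: 869 ≡ 41 (mod 207). Now have -(41 / 207).
41 ≡ 1 (mod 4), so quadratic reciprocity gives (41 / 207) = (207 / 41). Reduce: 207 ≡ 2 (mod 41). Now have -(2 / 41).
Factor out 2: 2 = 2. Since 41 ≡ 1 (mod 8), (2 / 41) = +1. Now have -(1 / 41).
(1 / 41) = 1. Collecting the sign factors: -1.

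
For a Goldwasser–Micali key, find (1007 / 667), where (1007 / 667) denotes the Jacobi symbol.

-1

Reduce the numerator: 1007 ≡ 340 (mod 667), so (1007 / 667) = (340 / 667).
Factor out 2: 340 = 2^2·85. Since 667 ≡ 3 (mod 8), (2 / 667) = -1, and (2 / 667)^2 = +1. Now have (85 / 667).
85 ≡ 1 (mod 4), so quadratic reciprocity gives (85 / 667) = (667 / 85). Reduce: 667 ≡ 72 (mod 85). Now have (72 / 85).
Factor out 2: 72 = 2^3·9. Since 85 ≡ 5 (mod 8), (2 / 85) = -1, and (2 / 85)^3 = -1. Now have -(9 / 85).
9 ≡ 1 (mod 4), so quadratic reciprocity gives (9 / 85) = (85 / 9). Reduce: 85 ≡ 4 (mod 9). Now have -(4 / 9).
Factor out 2: 4 = 2^2. Since 9 ≡ 1 (mod 8), (2 / 9) = +1, and (2 / 9)^2 = +1. Now have -(1 / 9).
(1 / 9) = 1. Collecting the sign factors: -1.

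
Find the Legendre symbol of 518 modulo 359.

Reduce the numerator: 518 ≡ 159 (mod 359), so (518/359) = (159/359).
Both 159 ≡ 3 and 359 ≡ 3 (mod 4), so reciprocity gives (159/359) = -(359/159). Reduce: 359 ≡ 41 (mod 159). Now have -(41/159).
41 ≡ 1 (mod 4), so quadratic reciprocity gives (41/159) = (159/41). Reduce: 159 ≡ 36 (mod 41). Now have -(36/41).
Factor out 2: 36 = 2^2·9. Since 41 ≡ 1 (mod 8), (2/41) = +1, and (2/41)^2 = +1. Now have -(9/41).
9 ≡ 1 (mod 4), so quadratic reciprocity gives (9/41) = (41/9). Reduce: 41 ≡ 5 (mod 9). Now have -(5/9).
5 ≡ 1 (mod 4), so quadratic reciprocity gives (5/9) = (9/5). Reduce: 9 ≡ 4 (mod 5). Now have -(4/5).
Factor out 2: 4 = 2^2. Since 5 ≡ 5 (mod 8), (2/5) = -1, and (2/5)^2 = +1. Now have -(1/5).
(1/5) = 1. Collecting the sign factors: -1.

-1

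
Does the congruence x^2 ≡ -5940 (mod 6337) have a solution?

(-5940/6337)
  = (397/6337)    [-5940 ≡ 397 mod 6337]
  = (6337/397)    [QR: 397 ≡ 1 mod 4, sign kept]
  = (382/397)    [6337 ≡ 382 mod 397]
  = -(191/397)    [397 ≡ 5 mod 8 ⇒ (2/397) = -1]
  = -(397/191)    [QR: 397 ≡ 1 mod 4, sign kept]
  = -(15/191)    [397 ≡ 15 mod 191]
  = (191/15)    [QR: both ≡ 3 mod 4, sign flips]
  = (11/15)    [191 ≡ 11 mod 15]
  = -(15/11)    [QR: both ≡ 3 mod 4, sign flips]
  = -(4/11)    [15 ≡ 4 mod 11]
  = -(1/11)    [11 ≡ 3 mod 8 ⇒ (2/11)^2 = +1]
  = -1    [(1/11) = 1]
The Legendre symbol is -1, so x^2 ≡ -5940 (mod 6337) has no solution.

no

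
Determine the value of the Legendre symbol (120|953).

1

(120|953)
  = (15|953)    [953 ≡ 1 mod 8 ⇒ (2|953)^3 = +1]
  = (953|15)    [QR: 953 ≡ 1 mod 4, sign kept]
  = (8|15)    [953 ≡ 8 mod 15]
  = (1|15)    [15 ≡ 7 mod 8 ⇒ (2|15)^3 = +1]
  = 1    [(1|15) = 1]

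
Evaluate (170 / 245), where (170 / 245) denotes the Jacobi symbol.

0

Factor out 2: 170 = 2·85. Since 245 ≡ 5 (mod 8), (2 / 245) = -1. Now have -(85 / 245).
85 ≡ 1 (mod 4), so quadratic reciprocity gives (85 / 245) = (245 / 85). Reduce: 245 ≡ 75 (mod 85). Now have -(75 / 85).
85 ≡ 1 (mod 4), so quadratic reciprocity gives (75 / 85) = (85 / 75). Reduce: 85 ≡ 10 (mod 75). Now have -(10 / 75).
Factor out 2: 10 = 2·5. Since 75 ≡ 3 (mod 8), (2 / 75) = -1. Now have (5 / 75).
5 ≡ 1 (mod 4), so quadratic reciprocity gives (5 / 75) = (75 / 5). Reduce: 75 ≡ 0 (mod 5). Now have (0 / 5).
The numerator is now 0 with denominator 5 > 1: the symbol is 0.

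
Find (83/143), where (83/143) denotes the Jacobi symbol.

Both 83 ≡ 3 and 143 ≡ 3 (mod 4), so reciprocity gives (83/143) = -(143/83). Reduce: 143 ≡ 60 (mod 83). Now have -(60/83).
Factor out 2: 60 = 2^2·15. Since 83 ≡ 3 (mod 8), (2/83) = -1, and (2/83)^2 = +1. Now have -(15/83).
Both 15 ≡ 3 and 83 ≡ 3 (mod 4), so reciprocity gives (15/83) = -(83/15). Reduce: 83 ≡ 8 (mod 15). Now have (8/15).
Factor out 2: 8 = 2^3. Since 15 ≡ 7 (mod 8), (2/15) = +1, and (2/15)^3 = +1. Now have (1/15).
(1/15) = 1. Collecting the sign factors: 1.

1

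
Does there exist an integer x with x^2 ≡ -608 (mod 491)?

no

Reduce the numerator: -608 ≡ 374 (mod 491), so (-608|491) = (374|491).
Factor out 2: 374 = 2·187. Since 491 ≡ 3 (mod 8), (2|491) = -1. Now have -(187|491).
Both 187 ≡ 3 and 491 ≡ 3 (mod 4), so reciprocity gives (187|491) = -(491|187). Reduce: 491 ≡ 117 (mod 187). Now have (117|187).
117 ≡ 1 (mod 4), so quadratic reciprocity gives (117|187) = (187|117). Reduce: 187 ≡ 70 (mod 117). Now have (70|117).
Factor out 2: 70 = 2·35. Since 117 ≡ 5 (mod 8), (2|117) = -1. Now have -(35|117).
117 ≡ 1 (mod 4), so quadratic reciprocity gives (35|117) = (117|35). Reduce: 117 ≡ 12 (mod 35). Now have -(12|35).
Factor out 2: 12 = 2^2·3. Since 35 ≡ 3 (mod 8), (2|35) = -1, and (2|35)^2 = +1. Now have -(3|35).
Both 3 ≡ 3 and 35 ≡ 3 (mod 4), so reciprocity gives (3|35) = -(35|3). Reduce: 35 ≡ 2 (mod 3). Now have (2|3).
Factor out 2: 2 = 2. Since 3 ≡ 3 (mod 8), (2|3) = -1. Now have -(1|3).
(1|3) = 1. Collecting the sign factors: -1.
(-608|491) = -1, and 491 is prime, so -608 is not a quadratic residue mod 491.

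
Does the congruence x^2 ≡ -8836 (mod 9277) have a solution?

yes

(-8836|9277)
  = (441|9277)    [-8836 ≡ 441 mod 9277]
  = (9277|441)    [QR: 441 ≡ 1 mod 4, sign kept]
  = (16|441)    [9277 ≡ 16 mod 441]
  = (1|441)    [441 ≡ 1 mod 8 ⇒ (2|441)^4 = +1]
  = 1    [(1|441) = 1]
The Legendre symbol is 1, so x^2 ≡ -8836 (mod 9277) has solution.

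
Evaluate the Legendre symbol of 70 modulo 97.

(70 / 97)
  = (35 / 97)    [97 ≡ 1 mod 8 ⇒ (2 / 97) = +1]
  = (97 / 35)    [QR: 97 ≡ 1 mod 4, sign kept]
  = (27 / 35)    [97 ≡ 27 mod 35]
  = -(35 / 27)    [QR: both ≡ 3 mod 4, sign flips]
  = -(8 / 27)    [35 ≡ 8 mod 27]
  = (1 / 27)    [27 ≡ 3 mod 8 ⇒ (2 / 27)^3 = -1]
  = 1    [(1 / 27) = 1]

1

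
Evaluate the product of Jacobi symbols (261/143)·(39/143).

0

By multiplicativity, (261·39/143) = (261/143)·(39/143).
First factor (261/143):
Reduce the numerator: 261 ≡ 118 (mod 143), so (261/143) = (118/143).
Factor out 2: 118 = 2·59. Since 143 ≡ 7 (mod 8), (2/143) = +1. Now have (59/143).
Both 59 ≡ 3 and 143 ≡ 3 (mod 4), so reciprocity gives (59/143) = -(143/59). Reduce: 143 ≡ 25 (mod 59). Now have -(25/59).
25 ≡ 1 (mod 4), so quadratic reciprocity gives (25/59) = (59/25). Reduce: 59 ≡ 9 (mod 25). Now have -(9/25).
9 ≡ 1 (mod 4), so quadratic reciprocity gives (9/25) = (25/9). Reduce: 25 ≡ 7 (mod 9). Now have -(7/9).
9 ≡ 1 (mod 4), so quadratic reciprocity gives (7/9) = (9/7). Reduce: 9 ≡ 2 (mod 7). Now have -(2/7).
Factor out 2: 2 = 2. Since 7 ≡ 7 (mod 8), (2/7) = +1. Now have -(1/7).
(1/7) = 1. Collecting the sign factors: -1.
Second factor (39/143):
Both 39 ≡ 3 and 143 ≡ 3 (mod 4), so reciprocity gives (39/143) = -(143/39). Reduce: 143 ≡ 26 (mod 39). Now have -(26/39).
Factor out 2: 26 = 2·13. Since 39 ≡ 7 (mod 8), (2/39) = +1. Now have -(13/39).
13 ≡ 1 (mod 4), so quadratic reciprocity gives (13/39) = (39/13). Reduce: 39 ≡ 0 (mod 13). Now have -(0/13).
The numerator is now 0 with denominator 13 > 1: the symbol is 0.
Product: (-1)·(0) = 0.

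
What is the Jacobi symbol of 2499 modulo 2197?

1

Reduce the numerator: 2499 ≡ 302 (mod 2197), so (2499|2197) = (302|2197).
Factor out 2: 302 = 2·151. Since 2197 ≡ 5 (mod 8), (2|2197) = -1. Now have -(151|2197).
2197 ≡ 1 (mod 4), so quadratic reciprocity gives (151|2197) = (2197|151). Reduce: 2197 ≡ 83 (mod 151). Now have -(83|151).
Both 83 ≡ 3 and 151 ≡ 3 (mod 4), so reciprocity gives (83|151) = -(151|83). Reduce: 151 ≡ 68 (mod 83). Now have (68|83).
Factor out 2: 68 = 2^2·17. Since 83 ≡ 3 (mod 8), (2|83) = -1, and (2|83)^2 = +1. Now have (17|83).
17 ≡ 1 (mod 4), so quadratic reciprocity gives (17|83) = (83|17). Reduce: 83 ≡ 15 (mod 17). Now have (15|17).
17 ≡ 1 (mod 4), so quadratic reciprocity gives (15|17) = (17|15). Reduce: 17 ≡ 2 (mod 15). Now have (2|15).
Factor out 2: 2 = 2. Since 15 ≡ 7 (mod 8), (2|15) = +1. Now have (1|15).
(1|15) = 1. Collecting the sign factors: 1.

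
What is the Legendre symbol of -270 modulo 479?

-1

Reduce the numerator: -270 ≡ 209 (mod 479), so (-270/479) = (209/479).
209 ≡ 1 (mod 4), so quadratic reciprocity gives (209/479) = (479/209). Reduce: 479 ≡ 61 (mod 209). Now have (61/209).
61 ≡ 1 (mod 4), so quadratic reciprocity gives (61/209) = (209/61). Reduce: 209 ≡ 26 (mod 61). Now have (26/61).
Factor out 2: 26 = 2·13. Since 61 ≡ 5 (mod 8), (2/61) = -1. Now have -(13/61).
13 ≡ 1 (mod 4), so quadratic reciprocity gives (13/61) = (61/13). Reduce: 61 ≡ 9 (mod 13). Now have -(9/13).
9 ≡ 1 (mod 4), so quadratic reciprocity gives (9/13) = (13/9). Reduce: 13 ≡ 4 (mod 9). Now have -(4/9).
Factor out 2: 4 = 2^2. Since 9 ≡ 1 (mod 8), (2/9) = +1, and (2/9)^2 = +1. Now have -(1/9).
(1/9) = 1. Collecting the sign factors: -1.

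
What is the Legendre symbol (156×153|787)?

-1

By multiplicativity, (156·153|787) = (156|787)·(153|787).
First factor (156|787):
(156|787)
  = (39|787)    [787 ≡ 3 mod 8 ⇒ (2|787)^2 = +1]
  = -(787|39)    [QR: both ≡ 3 mod 4, sign flips]
  = -(7|39)    [787 ≡ 7 mod 39]
  = (39|7)    [QR: both ≡ 3 mod 4, sign flips]
  = (4|7)    [39 ≡ 4 mod 7]
  = (1|7)    [7 ≡ 7 mod 8 ⇒ (2|7)^2 = +1]
  = 1    [(1|7) = 1]
Second factor (153|787):
(153|787)
  = (787|153)    [QR: 153 ≡ 1 mod 4, sign kept]
  = (22|153)    [787 ≡ 22 mod 153]
  = (11|153)    [153 ≡ 1 mod 8 ⇒ (2|153) = +1]
  = (153|11)    [QR: 153 ≡ 1 mod 4, sign kept]
  = (10|11)    [153 ≡ 10 mod 11]
  = -(5|11)    [11 ≡ 3 mod 8 ⇒ (2|11) = -1]
  = -(11|5)    [QR: 5 ≡ 1 mod 4, sign kept]
  = -(1|5)    [11 ≡ 1 mod 5]
  = -1    [(1|5) = 1]
Product: (1)·(-1) = -1.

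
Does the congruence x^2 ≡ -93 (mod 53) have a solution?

Reduce the numerator: -93 ≡ 13 (mod 53), so (-93/53) = (13/53).
13 ≡ 1 (mod 4), so quadratic reciprocity gives (13/53) = (53/13). Reduce: 53 ≡ 1 (mod 13). Now have (1/13).
(1/13) = 1. Collecting the sign factors: 1.
(-93/53) = 1, and 53 is prime, so -93 is a quadratic residue mod 53.

yes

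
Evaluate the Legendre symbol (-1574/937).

Pull out -1: (-1574/937) = (-1/937)·(1574/937). Since 937 ≡ 1 (mod 4), (-1/937) = +1. Now have (1574/937).
Reduce the numerator: 1574 ≡ 637 (mod 937), so (1574/937) = (637/937).
637 ≡ 1 (mod 4), so quadratic reciprocity gives (637/937) = (937/637). Reduce: 937 ≡ 300 (mod 637). Now have (300/637).
Factor out 2: 300 = 2^2·75. Since 637 ≡ 5 (mod 8), (2/637) = -1, and (2/637)^2 = +1. Now have (75/637).
637 ≡ 1 (mod 4), so quadratic reciprocity gives (75/637) = (637/75). Reduce: 637 ≡ 37 (mod 75). Now have (37/75).
37 ≡ 1 (mod 4), so quadratic reciprocity gives (37/75) = (75/37). Reduce: 75 ≡ 1 (mod 37). Now have (1/37).
(1/37) = 1. Collecting the sign factors: 1.

1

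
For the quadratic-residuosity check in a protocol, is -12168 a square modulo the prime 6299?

yes

Reduce the numerator: -12168 ≡ 430 (mod 6299), so (-12168/6299) = (430/6299).
Factor out 2: 430 = 2·215. Since 6299 ≡ 3 (mod 8), (2/6299) = -1. Now have -(215/6299).
Both 215 ≡ 3 and 6299 ≡ 3 (mod 4), so reciprocity gives (215/6299) = -(6299/215). Reduce: 6299 ≡ 64 (mod 215). Now have (64/215).
Factor out 2: 64 = 2^6. Since 215 ≡ 7 (mod 8), (2/215) = +1, and (2/215)^6 = +1. Now have (1/215).
(1/215) = 1. Collecting the sign factors: 1.
The Legendre symbol is 1, so x^2 ≡ -12168 (mod 6299) has solution.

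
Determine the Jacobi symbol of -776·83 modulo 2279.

1

By multiplicativity, (-776·83 / 2279) = (-776 / 2279)·(83 / 2279).
First factor (-776 / 2279):
Reduce the numerator: -776 ≡ 1503 (mod 2279), so (-776 / 2279) = (1503 / 2279).
Both 1503 ≡ 3 and 2279 ≡ 3 (mod 4), so reciprocity gives (1503 / 2279) = -(2279 / 1503). Reduce: 2279 ≡ 776 (mod 1503). Now have -(776 / 1503).
Factor out 2: 776 = 2^3·97. Since 1503 ≡ 7 (mod 8), (2 / 1503) = +1, and (2 / 1503)^3 = +1. Now have -(97 / 1503).
97 ≡ 1 (mod 4), so quadratic reciprocity gives (97 / 1503) = (1503 / 97). Reduce: 1503 ≡ 48 (mod 97). Now have -(48 / 97).
Factor out 2: 48 = 2^4·3. Since 97 ≡ 1 (mod 8), (2 / 97) = +1, and (2 / 97)^4 = +1. Now have -(3 / 97).
97 ≡ 1 (mod 4), so quadratic reciprocity gives (3 / 97) = (97 / 3). Reduce: 97 ≡ 1 (mod 3). Now have -(1 / 3).
(1 / 3) = 1. Collecting the sign factors: -1.
Second factor (83 / 2279):
Both 83 ≡ 3 and 2279 ≡ 3 (mod 4), so reciprocity gives (83 / 2279) = -(2279 / 83). Reduce: 2279 ≡ 38 (mod 83). Now have -(38 / 83).
Factor out 2: 38 = 2·19. Since 83 ≡ 3 (mod 8), (2 / 83) = -1. Now have (19 / 83).
Both 19 ≡ 3 and 83 ≡ 3 (mod 4), so reciprocity gives (19 / 83) = -(83 / 19). Reduce: 83 ≡ 7 (mod 19). Now have -(7 / 19).
Both 7 ≡ 3 and 19 ≡ 3 (mod 4), so reciprocity gives (7 / 19) = -(19 / 7). Reduce: 19 ≡ 5 (mod 7). Now have (5 / 7).
5 ≡ 1 (mod 4), so quadratic reciprocity gives (5 / 7) = (7 / 5). Reduce: 7 ≡ 2 (mod 5). Now have (2 / 5).
Factor out 2: 2 = 2. Since 5 ≡ 5 (mod 8), (2 / 5) = -1. Now have -(1 / 5).
(1 / 5) = 1. Collecting the sign factors: -1.
Product: (-1)·(-1) = 1.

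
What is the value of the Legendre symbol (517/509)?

(517/509)
  = (8/509)    [517 ≡ 8 mod 509]
  = -(1/509)    [509 ≡ 5 mod 8 ⇒ (2/509)^3 = -1]
  = -1    [(1/509) = 1]

-1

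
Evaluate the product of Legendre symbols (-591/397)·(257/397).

By multiplicativity, (-591·257/397) = (-591/397)·(257/397).
First factor (-591/397):
Reduce the numerator: -591 ≡ 203 (mod 397), so (-591/397) = (203/397).
397 ≡ 1 (mod 4), so quadratic reciprocity gives (203/397) = (397/203). Reduce: 397 ≡ 194 (mod 203). Now have (194/203).
Factor out 2: 194 = 2·97. Since 203 ≡ 3 (mod 8), (2/203) = -1. Now have -(97/203).
97 ≡ 1 (mod 4), so quadratic reciprocity gives (97/203) = (203/97). Reduce: 203 ≡ 9 (mod 97). Now have -(9/97).
9 ≡ 1 (mod 4), so quadratic reciprocity gives (9/97) = (97/9). Reduce: 97 ≡ 7 (mod 9). Now have -(7/9).
9 ≡ 1 (mod 4), so quadratic reciprocity gives (7/9) = (9/7). Reduce: 9 ≡ 2 (mod 7). Now have -(2/7).
Factor out 2: 2 = 2. Since 7 ≡ 7 (mod 8), (2/7) = +1. Now have -(1/7).
(1/7) = 1. Collecting the sign factors: -1.
Second factor (257/397):
257 ≡ 1 (mod 4), so quadratic reciprocity gives (257/397) = (397/257). Reduce: 397 ≡ 140 (mod 257). Now have (140/257).
Factor out 2: 140 = 2^2·35. Since 257 ≡ 1 (mod 8), (2/257) = +1, and (2/257)^2 = +1. Now have (35/257).
257 ≡ 1 (mod 4), so quadratic reciprocity gives (35/257) = (257/35). Reduce: 257 ≡ 12 (mod 35). Now have (12/35).
Factor out 2: 12 = 2^2·3. Since 35 ≡ 3 (mod 8), (2/35) = -1, and (2/35)^2 = +1. Now have (3/35).
Both 3 ≡ 3 and 35 ≡ 3 (mod 4), so reciprocity gives (3/35) = -(35/3). Reduce: 35 ≡ 2 (mod 3). Now have -(2/3).
Factor out 2: 2 = 2. Since 3 ≡ 3 (mod 8), (2/3) = -1. Now have (1/3).
(1/3) = 1. Collecting the sign factors: 1.
Product: (-1)·(1) = -1.

-1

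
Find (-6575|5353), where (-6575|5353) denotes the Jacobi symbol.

1

Pull out -1: (-6575|5353) = (-1|5353)·(6575|5353). Since 5353 ≡ 1 (mod 4), (-1|5353) = +1. Now have (6575|5353).
Reduce the numerator: 6575 ≡ 1222 (mod 5353), so (6575|5353) = (1222|5353).
Factor out 2: 1222 = 2·611. Since 5353 ≡ 1 (mod 8), (2|5353) = +1. Now have (611|5353).
5353 ≡ 1 (mod 4), so quadratic reciprocity gives (611|5353) = (5353|611). Reduce: 5353 ≡ 465 (mod 611). Now have (465|611).
465 ≡ 1 (mod 4), so quadratic reciprocity gives (465|611) = (611|465). Reduce: 611 ≡ 146 (mod 465). Now have (146|465).
Factor out 2: 146 = 2·73. Since 465 ≡ 1 (mod 8), (2|465) = +1. Now have (73|465).
73 ≡ 1 (mod 4), so quadratic reciprocity gives (73|465) = (465|73). Reduce: 465 ≡ 27 (mod 73). Now have (27|73).
73 ≡ 1 (mod 4), so quadratic reciprocity gives (27|73) = (73|27). Reduce: 73 ≡ 19 (mod 27). Now have (19|27).
Both 19 ≡ 3 and 27 ≡ 3 (mod 4), so reciprocity gives (19|27) = -(27|19). Reduce: 27 ≡ 8 (mod 19). Now have -(8|19).
Factor out 2: 8 = 2^3. Since 19 ≡ 3 (mod 8), (2|19) = -1, and (2|19)^3 = -1. Now have (1|19).
(1|19) = 1. Collecting the sign factors: 1.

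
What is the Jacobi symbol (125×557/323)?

-1

By multiplicativity, (125·557/323) = (125/323)·(557/323).
First factor (125/323):
125 ≡ 1 (mod 4), so quadratic reciprocity gives (125/323) = (323/125). Reduce: 323 ≡ 73 (mod 125). Now have (73/125).
73 ≡ 1 (mod 4), so quadratic reciprocity gives (73/125) = (125/73). Reduce: 125 ≡ 52 (mod 73). Now have (52/73).
Factor out 2: 52 = 2^2·13. Since 73 ≡ 1 (mod 8), (2/73) = +1, and (2/73)^2 = +1. Now have (13/73).
13 ≡ 1 (mod 4), so quadratic reciprocity gives (13/73) = (73/13). Reduce: 73 ≡ 8 (mod 13). Now have (8/13).
Factor out 2: 8 = 2^3. Since 13 ≡ 5 (mod 8), (2/13) = -1, and (2/13)^3 = -1. Now have -(1/13).
(1/13) = 1. Collecting the sign factors: -1.
Second factor (557/323):
Reduce the numerator: 557 ≡ 234 (mod 323), so (557/323) = (234/323).
Factor out 2: 234 = 2·117. Since 323 ≡ 3 (mod 8), (2/323) = -1. Now have -(117/323).
117 ≡ 1 (mod 4), so quadratic reciprocity gives (117/323) = (323/117). Reduce: 323 ≡ 89 (mod 117). Now have -(89/117).
89 ≡ 1 (mod 4), so quadratic reciprocity gives (89/117) = (117/89). Reduce: 117 ≡ 28 (mod 89). Now have -(28/89).
Factor out 2: 28 = 2^2·7. Since 89 ≡ 1 (mod 8), (2/89) = +1, and (2/89)^2 = +1. Now have -(7/89).
89 ≡ 1 (mod 4), so quadratic reciprocity gives (7/89) = (89/7). Reduce: 89 ≡ 5 (mod 7). Now have -(5/7).
5 ≡ 1 (mod 4), so quadratic reciprocity gives (5/7) = (7/5). Reduce: 7 ≡ 2 (mod 5). Now have -(2/5).
Factor out 2: 2 = 2. Since 5 ≡ 5 (mod 8), (2/5) = -1. Now have (1/5).
(1/5) = 1. Collecting the sign factors: 1.
Product: (-1)·(1) = -1.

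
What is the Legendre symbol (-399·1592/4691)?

By multiplicativity, (-399·1592/4691) = (-399/4691)·(1592/4691).
First factor (-399/4691):
Pull out -1: (-399/4691) = (-1/4691)·(399/4691). Since 4691 ≡ 3 (mod 4), (-1/4691) = -1. Now have -(399/4691).
Both 399 ≡ 3 and 4691 ≡ 3 (mod 4), so reciprocity gives (399/4691) = -(4691/399). Reduce: 4691 ≡ 302 (mod 399). Now have (302/399).
Factor out 2: 302 = 2·151. Since 399 ≡ 7 (mod 8), (2/399) = +1. Now have (151/399).
Both 151 ≡ 3 and 399 ≡ 3 (mod 4), so reciprocity gives (151/399) = -(399/151). Reduce: 399 ≡ 97 (mod 151). Now have -(97/151).
97 ≡ 1 (mod 4), so quadratic reciprocity gives (97/151) = (151/97). Reduce: 151 ≡ 54 (mod 97). Now have -(54/97).
Factor out 2: 54 = 2·27. Since 97 ≡ 1 (mod 8), (2/97) = +1. Now have -(27/97).
97 ≡ 1 (mod 4), so quadratic reciprocity gives (27/97) = (97/27). Reduce: 97 ≡ 16 (mod 27). Now have -(16/27).
Factor out 2: 16 = 2^4. Since 27 ≡ 3 (mod 8), (2/27) = -1, and (2/27)^4 = +1. Now have -(1/27).
(1/27) = 1. Collecting the sign factors: -1.
Second factor (1592/4691):
Factor out 2: 1592 = 2^3·199. Since 4691 ≡ 3 (mod 8), (2/4691) = -1, and (2/4691)^3 = -1. Now have -(199/4691).
Both 199 ≡ 3 and 4691 ≡ 3 (mod 4), so reciprocity gives (199/4691) = -(4691/199). Reduce: 4691 ≡ 114 (mod 199). Now have (114/199).
Factor out 2: 114 = 2·57. Since 199 ≡ 7 (mod 8), (2/199) = +1. Now have (57/199).
57 ≡ 1 (mod 4), so quadratic reciprocity gives (57/199) = (199/57). Reduce: 199 ≡ 28 (mod 57). Now have (28/57).
Factor out 2: 28 = 2^2·7. Since 57 ≡ 1 (mod 8), (2/57) = +1, and (2/57)^2 = +1. Now have (7/57).
57 ≡ 1 (mod 4), so quadratic reciprocity gives (7/57) = (57/7). Reduce: 57 ≡ 1 (mod 7). Now have (1/7).
(1/7) = 1. Collecting the sign factors: 1.
Product: (-1)·(1) = -1.

-1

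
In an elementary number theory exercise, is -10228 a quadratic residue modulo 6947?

(-10228|6947)
  = (3666|6947)    [-10228 ≡ 3666 mod 6947]
  = -(1833|6947)    [6947 ≡ 3 mod 8 ⇒ (2|6947) = -1]
  = -(6947|1833)    [QR: 1833 ≡ 1 mod 4, sign kept]
  = -(1448|1833)    [6947 ≡ 1448 mod 1833]
  = -(181|1833)    [1833 ≡ 1 mod 8 ⇒ (2|1833)^3 = +1]
  = -(1833|181)    [QR: 181 ≡ 1 mod 4, sign kept]
  = -(23|181)    [1833 ≡ 23 mod 181]
  = -(181|23)    [QR: 181 ≡ 1 mod 4, sign kept]
  = -(20|23)    [181 ≡ 20 mod 23]
  = -(5|23)    [23 ≡ 7 mod 8 ⇒ (2|23)^2 = +1]
  = -(23|5)    [QR: 5 ≡ 1 mod 4, sign kept]
  = -(3|5)    [23 ≡ 3 mod 5]
  = -(5|3)    [QR: 5 ≡ 1 mod 4, sign kept]
  = -(2|3)    [5 ≡ 2 mod 3]
  = (1|3)    [3 ≡ 3 mod 8 ⇒ (2|3) = -1]
  = 1    [(1|3) = 1]
The Legendre symbol is 1, so x^2 ≡ -10228 (mod 6947) has solution.

yes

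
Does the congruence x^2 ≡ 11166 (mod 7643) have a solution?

Reduce the numerator: 11166 ≡ 3523 (mod 7643), so (11166/7643) = (3523/7643).
Both 3523 ≡ 3 and 7643 ≡ 3 (mod 4), so reciprocity gives (3523/7643) = -(7643/3523). Reduce: 7643 ≡ 597 (mod 3523). Now have -(597/3523).
597 ≡ 1 (mod 4), so quadratic reciprocity gives (597/3523) = (3523/597). Reduce: 3523 ≡ 538 (mod 597). Now have -(538/597).
Factor out 2: 538 = 2·269. Since 597 ≡ 5 (mod 8), (2/597) = -1. Now have (269/597).
269 ≡ 1 (mod 4), so quadratic reciprocity gives (269/597) = (597/269). Reduce: 597 ≡ 59 (mod 269). Now have (59/269).
269 ≡ 1 (mod 4), so quadratic reciprocity gives (59/269) = (269/59). Reduce: 269 ≡ 33 (mod 59). Now have (33/59).
33 ≡ 1 (mod 4), so quadratic reciprocity gives (33/59) = (59/33). Reduce: 59 ≡ 26 (mod 33). Now have (26/33).
Factor out 2: 26 = 2·13. Since 33 ≡ 1 (mod 8), (2/33) = +1. Now have (13/33).
13 ≡ 1 (mod 4), so quadratic reciprocity gives (13/33) = (33/13). Reduce: 33 ≡ 7 (mod 13). Now have (7/13).
13 ≡ 1 (mod 4), so quadratic reciprocity gives (7/13) = (13/7). Reduce: 13 ≡ 6 (mod 7). Now have (6/7).
Factor out 2: 6 = 2·3. Since 7 ≡ 7 (mod 8), (2/7) = +1. Now have (3/7).
Both 3 ≡ 3 and 7 ≡ 3 (mod 4), so reciprocity gives (3/7) = -(7/3). Reduce: 7 ≡ 1 (mod 3). Now have -(1/3).
(1/3) = 1. Collecting the sign factors: -1.
(11166/7643) = -1, and 7643 is prime, so 11166 is not a quadratic residue mod 7643.

no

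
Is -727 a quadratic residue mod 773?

(-727/773)
  = (727/773)    [773 ≡ 1 mod 4 ⇒ (-1/773) = +1]
  = (773/727)    [QR: 773 ≡ 1 mod 4, sign kept]
  = (46/727)    [773 ≡ 46 mod 727]
  = (23/727)    [727 ≡ 7 mod 8 ⇒ (2/727) = +1]
  = -(727/23)    [QR: both ≡ 3 mod 4, sign flips]
  = -(14/23)    [727 ≡ 14 mod 23]
  = -(7/23)    [23 ≡ 7 mod 8 ⇒ (2/23) = +1]
  = (23/7)    [QR: both ≡ 3 mod 4, sign flips]
  = (2/7)    [23 ≡ 2 mod 7]
  = (1/7)    [7 ≡ 7 mod 8 ⇒ (2/7) = +1]
  = 1    [(1/7) = 1]
The Legendre symbol is 1, so x^2 ≡ -727 (mod 773) has solution.

yes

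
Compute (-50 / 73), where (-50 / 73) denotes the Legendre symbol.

(-50 / 73)
  = (23 / 73)    [-50 ≡ 23 mod 73]
  = (73 / 23)    [QR: 73 ≡ 1 mod 4, sign kept]
  = (4 / 23)    [73 ≡ 4 mod 23]
  = (1 / 23)    [23 ≡ 7 mod 8 ⇒ (2 / 23)^2 = +1]
  = 1    [(1 / 23) = 1]

1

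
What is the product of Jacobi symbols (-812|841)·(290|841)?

0

By multiplicativity, (-812·290|841) = (-812|841)·(290|841).
First factor (-812|841):
Reduce the numerator: -812 ≡ 29 (mod 841), so (-812|841) = (29|841).
29 ≡ 1 (mod 4), so quadratic reciprocity gives (29|841) = (841|29). Reduce: 841 ≡ 0 (mod 29). Now have (0|29).
The numerator is now 0 with denominator 29 > 1: the symbol is 0.
Second factor (290|841):
Factor out 2: 290 = 2·145. Since 841 ≡ 1 (mod 8), (2|841) = +1. Now have (145|841).
145 ≡ 1 (mod 4), so quadratic reciprocity gives (145|841) = (841|145). Reduce: 841 ≡ 116 (mod 145). Now have (116|145).
Factor out 2: 116 = 2^2·29. Since 145 ≡ 1 (mod 8), (2|145) = +1, and (2|145)^2 = +1. Now have (29|145).
29 ≡ 1 (mod 4), so quadratic reciprocity gives (29|145) = (145|29). Reduce: 145 ≡ 0 (mod 29). Now have (0|29).
The numerator is now 0 with denominator 29 > 1: the symbol is 0.
Product: (0)·(0) = 0.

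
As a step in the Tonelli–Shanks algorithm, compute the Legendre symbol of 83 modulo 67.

1

Reduce the numerator: 83 ≡ 16 (mod 67), so (83/67) = (16/67).
Factor out 2: 16 = 2^4. Since 67 ≡ 3 (mod 8), (2/67) = -1, and (2/67)^4 = +1. Now have (1/67).
(1/67) = 1. Collecting the sign factors: 1.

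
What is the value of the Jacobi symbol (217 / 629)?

(217 / 629)
  = (629 / 217)    [QR: 217 ≡ 1 mod 4, sign kept]
  = (195 / 217)    [629 ≡ 195 mod 217]
  = (217 / 195)    [QR: 217 ≡ 1 mod 4, sign kept]
  = (22 / 195)    [217 ≡ 22 mod 195]
  = -(11 / 195)    [195 ≡ 3 mod 8 ⇒ (2 / 195) = -1]
  = (195 / 11)    [QR: both ≡ 3 mod 4, sign flips]
  = (8 / 11)    [195 ≡ 8 mod 11]
  = -(1 / 11)    [11 ≡ 3 mod 8 ⇒ (2 / 11)^3 = -1]
  = -1    [(1 / 11) = 1]

-1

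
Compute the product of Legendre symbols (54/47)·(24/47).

1

By multiplicativity, (54·24/47) = (54/47)·(24/47).
First factor (54/47):
(54/47)
  = (7/47)    [54 ≡ 7 mod 47]
  = -(47/7)    [QR: both ≡ 3 mod 4, sign flips]
  = -(5/7)    [47 ≡ 5 mod 7]
  = -(7/5)    [QR: 5 ≡ 1 mod 4, sign kept]
  = -(2/5)    [7 ≡ 2 mod 5]
  = (1/5)    [5 ≡ 5 mod 8 ⇒ (2/5) = -1]
  = 1    [(1/5) = 1]
Second factor (24/47):
(24/47)
  = (3/47)    [47 ≡ 7 mod 8 ⇒ (2/47)^3 = +1]
  = -(47/3)    [QR: both ≡ 3 mod 4, sign flips]
  = -(2/3)    [47 ≡ 2 mod 3]
  = (1/3)    [3 ≡ 3 mod 8 ⇒ (2/3) = -1]
  = 1    [(1/3) = 1]
Product: (1)·(1) = 1.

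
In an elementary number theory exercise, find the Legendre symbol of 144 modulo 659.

1

(144 / 659)
  = (9 / 659)    [659 ≡ 3 mod 8 ⇒ (2 / 659)^4 = +1]
  = (659 / 9)    [QR: 9 ≡ 1 mod 4, sign kept]
  = (2 / 9)    [659 ≡ 2 mod 9]
  = (1 / 9)    [9 ≡ 1 mod 8 ⇒ (2 / 9) = +1]
  = 1    [(1 / 9) = 1]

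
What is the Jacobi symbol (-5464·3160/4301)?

1

By multiplicativity, (-5464·3160/4301) = (-5464/4301)·(3160/4301).
First factor (-5464/4301):
(-5464/4301)
  = (3138/4301)    [-5464 ≡ 3138 mod 4301]
  = -(1569/4301)    [4301 ≡ 5 mod 8 ⇒ (2/4301) = -1]
  = -(4301/1569)    [QR: 1569 ≡ 1 mod 4, sign kept]
  = -(1163/1569)    [4301 ≡ 1163 mod 1569]
  = -(1569/1163)    [QR: 1569 ≡ 1 mod 4, sign kept]
  = -(406/1163)    [1569 ≡ 406 mod 1163]
  = (203/1163)    [1163 ≡ 3 mod 8 ⇒ (2/1163) = -1]
  = -(1163/203)    [QR: both ≡ 3 mod 4, sign flips]
  = -(148/203)    [1163 ≡ 148 mod 203]
  = -(37/203)    [203 ≡ 3 mod 8 ⇒ (2/203)^2 = +1]
  = -(203/37)    [QR: 37 ≡ 1 mod 4, sign kept]
  = -(18/37)    [203 ≡ 18 mod 37]
  = (9/37)    [37 ≡ 5 mod 8 ⇒ (2/37) = -1]
  = (37/9)    [QR: 9 ≡ 1 mod 4, sign kept]
  = (1/9)    [37 ≡ 1 mod 9]
  = 1    [(1/9) = 1]
Second factor (3160/4301):
(3160/4301)
  = -(395/4301)    [4301 ≡ 5 mod 8 ⇒ (2/4301)^3 = -1]
  = -(4301/395)    [QR: 4301 ≡ 1 mod 4, sign kept]
  = -(351/395)    [4301 ≡ 351 mod 395]
  = (395/351)    [QR: both ≡ 3 mod 4, sign flips]
  = (44/351)    [395 ≡ 44 mod 351]
  = (11/351)    [351 ≡ 7 mod 8 ⇒ (2/351)^2 = +1]
  = -(351/11)    [QR: both ≡ 3 mod 4, sign flips]
  = -(10/11)    [351 ≡ 10 mod 11]
  = (5/11)    [11 ≡ 3 mod 8 ⇒ (2/11) = -1]
  = (11/5)    [QR: 5 ≡ 1 mod 4, sign kept]
  = (1/5)    [11 ≡ 1 mod 5]
  = 1    [(1/5) = 1]
Product: (1)·(1) = 1.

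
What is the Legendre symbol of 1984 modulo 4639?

Factor out 2: 1984 = 2^6·31. Since 4639 ≡ 7 (mod 8), (2/4639) = +1, and (2/4639)^6 = +1. Now have (31/4639).
Both 31 ≡ 3 and 4639 ≡ 3 (mod 4), so reciprocity gives (31/4639) = -(4639/31). Reduce: 4639 ≡ 20 (mod 31). Now have -(20/31).
Factor out 2: 20 = 2^2·5. Since 31 ≡ 7 (mod 8), (2/31) = +1, and (2/31)^2 = +1. Now have -(5/31).
5 ≡ 1 (mod 4), so quadratic reciprocity gives (5/31) = (31/5). Reduce: 31 ≡ 1 (mod 5). Now have -(1/5).
(1/5) = 1. Collecting the sign factors: -1.

-1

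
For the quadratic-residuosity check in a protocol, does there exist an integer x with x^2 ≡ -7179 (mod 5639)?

(-7179/5639)
  = (4099/5639)    [-7179 ≡ 4099 mod 5639]
  = -(5639/4099)    [QR: both ≡ 3 mod 4, sign flips]
  = -(1540/4099)    [5639 ≡ 1540 mod 4099]
  = -(385/4099)    [4099 ≡ 3 mod 8 ⇒ (2/4099)^2 = +1]
  = -(4099/385)    [QR: 385 ≡ 1 mod 4, sign kept]
  = -(249/385)    [4099 ≡ 249 mod 385]
  = -(385/249)    [QR: 249 ≡ 1 mod 4, sign kept]
  = -(136/249)    [385 ≡ 136 mod 249]
  = -(17/249)    [249 ≡ 1 mod 8 ⇒ (2/249)^3 = +1]
  = -(249/17)    [QR: 17 ≡ 1 mod 4, sign kept]
  = -(11/17)    [249 ≡ 11 mod 17]
  = -(17/11)    [QR: 17 ≡ 1 mod 4, sign kept]
  = -(6/11)    [17 ≡ 6 mod 11]
  = (3/11)    [11 ≡ 3 mod 8 ⇒ (2/11) = -1]
  = -(11/3)    [QR: both ≡ 3 mod 4, sign flips]
  = -(2/3)    [11 ≡ 2 mod 3]
  = (1/3)    [3 ≡ 3 mod 8 ⇒ (2/3) = -1]
  = 1    [(1/3) = 1]
(-7179/5639) = 1, and 5639 is prime, so -7179 is a quadratic residue mod 5639.

yes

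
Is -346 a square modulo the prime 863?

yes

Reduce the numerator: -346 ≡ 517 (mod 863), so (-346/863) = (517/863).
517 ≡ 1 (mod 4), so quadratic reciprocity gives (517/863) = (863/517). Reduce: 863 ≡ 346 (mod 517). Now have (346/517).
Factor out 2: 346 = 2·173. Since 517 ≡ 5 (mod 8), (2/517) = -1. Now have -(173/517).
173 ≡ 1 (mod 4), so quadratic reciprocity gives (173/517) = (517/173). Reduce: 517 ≡ 171 (mod 173). Now have -(171/173).
173 ≡ 1 (mod 4), so quadratic reciprocity gives (171/173) = (173/171). Reduce: 173 ≡ 2 (mod 171). Now have -(2/171).
Factor out 2: 2 = 2. Since 171 ≡ 3 (mod 8), (2/171) = -1. Now have (1/171).
(1/171) = 1. Collecting the sign factors: 1.
The Legendre symbol is 1, so x^2 ≡ -346 (mod 863) has solution.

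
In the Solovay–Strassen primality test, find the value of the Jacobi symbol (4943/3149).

Reduce the numerator: 4943 ≡ 1794 (mod 3149), so (4943/3149) = (1794/3149).
Factor out 2: 1794 = 2·897. Since 3149 ≡ 5 (mod 8), (2/3149) = -1. Now have -(897/3149).
897 ≡ 1 (mod 4), so quadratic reciprocity gives (897/3149) = (3149/897). Reduce: 3149 ≡ 458 (mod 897). Now have -(458/897).
Factor out 2: 458 = 2·229. Since 897 ≡ 1 (mod 8), (2/897) = +1. Now have -(229/897).
229 ≡ 1 (mod 4), so quadratic reciprocity gives (229/897) = (897/229). Reduce: 897 ≡ 210 (mod 229). Now have -(210/229).
Factor out 2: 210 = 2·105. Since 229 ≡ 5 (mod 8), (2/229) = -1. Now have (105/229).
105 ≡ 1 (mod 4), so quadratic reciprocity gives (105/229) = (229/105). Reduce: 229 ≡ 19 (mod 105). Now have (19/105).
105 ≡ 1 (mod 4), so quadratic reciprocity gives (19/105) = (105/19). Reduce: 105 ≡ 10 (mod 19). Now have (10/19).
Factor out 2: 10 = 2·5. Since 19 ≡ 3 (mod 8), (2/19) = -1. Now have -(5/19).
5 ≡ 1 (mod 4), so quadratic reciprocity gives (5/19) = (19/5). Reduce: 19 ≡ 4 (mod 5). Now have -(4/5).
Factor out 2: 4 = 2^2. Since 5 ≡ 5 (mod 8), (2/5) = -1, and (2/5)^2 = +1. Now have -(1/5).
(1/5) = 1. Collecting the sign factors: -1.

-1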